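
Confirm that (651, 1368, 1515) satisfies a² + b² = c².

Compute a² + b² = 651² + 1368² = 423801 + 1871424 = 2295225
Compute c² = 1515² = 2295225
Since 2295225 = 2295225, confirmed.

Yes, it is a Pythagorean triple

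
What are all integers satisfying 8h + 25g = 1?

Step 1: Compute gcd(8, 25) = 1.
Since 1 divides 1, solutions exist.

Step 2: Find a particular solution using extended Euclidean algorithm.
We get h₀ = -3, g₀ = 1.
Check: 8*-3 + 25*1 = 1 = 1 ✓

Step 3: Write the general solution.
h = -3 + (25/1)t = -3 + 25t
g = 1 - (8/1)t = 1 - 8t
for any integer t.

h = -3 + 25t, g = 1 - 8t for integer t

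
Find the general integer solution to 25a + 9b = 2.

Step 1: Compute gcd(25, 9) = 1.
Since 1 divides 2, solutions exist.

Step 2: Find a particular solution using extended Euclidean algorithm.
We get a₀ = 8, b₀ = -22.
Check: 25*8 + 9*-22 = 2 = 2 ✓

Step 3: Write the general solution.
a = 8 + (9/1)t = 8 + 9t
b = -22 - (25/1)t = -22 - 25t
for any integer t.

a = 8 + 9t, b = -22 - 25t for integer t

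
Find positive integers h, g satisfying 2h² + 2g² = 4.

Try small values of h and check whether (4 - 2h²)/2 is a perfect square.
h = 1: 2·1² = 2, so 2g² = 4 - 2 = 2, giving g² = 1, g = 1.
Check: 2·1² + 2·1² = 2 + 2 = 4 ✓

h = 1, g = 1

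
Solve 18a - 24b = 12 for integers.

Step 1: Check solvability.
gcd(18, 24) = 6
Since 6 divides 12, solutions exist.

Step 2: Apply extended Euclidean algorithm to find gcd.
We find integers such that 18*x0 + 24*y0 = 6

Step 3: Scale the particular solution.
Multiply by 12/6 = 2:
a = -2, b = -2

Step 4: Verify.
18*(-2) - 24*(-2) = 12 = 12 ✓

a = -2, b = -2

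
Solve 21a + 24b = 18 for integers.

Step 1: Check solvability.
gcd(21, 24) = 3
Since 3 divides 18, solutions exist.

Step 2: Apply extended Euclidean algorithm to find gcd.
We find integers such that 21*x0 + 24*y0 = 3

Step 3: Scale the particular solution.
Multiply by 18/3 = 6:
a = -6, b = 6

Step 4: Verify.
21*(-6) + 24*(6) = 18 = 18 ✓

a = -6, b = 6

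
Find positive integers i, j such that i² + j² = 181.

Search for i with 181 - i² a perfect square.
i = 9: 181 - 9² = 181 - 81 = 100 = 10² ✓
So i = 9, j = 10.

i = 9, j = 10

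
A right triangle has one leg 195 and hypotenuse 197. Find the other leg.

b² = c² - a² = 38809 - 38025 = 784
b = 28

28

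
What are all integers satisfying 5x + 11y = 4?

Step 1: Compute gcd(5, 11) = 1.
Since 1 divides 4, solutions exist.

Step 2: Find a particular solution using extended Euclidean algorithm.
We get x₀ = -8, y₀ = 4.
Check: 5*-8 + 11*4 = 4 = 4 ✓

Step 3: Write the general solution.
x = -8 + (11/1)t = -8 + 11t
y = 4 - (5/1)t = 4 - 5t
for any integer t.

x = -8 + 11t, y = 4 - 5t for integer t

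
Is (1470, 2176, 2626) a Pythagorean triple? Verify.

Compute a² + b² = 1470² + 2176² = 2160900 + 4734976 = 6895876
Compute c² = 2626² = 6895876
Since 6895876 = 6895876, confirmed.

Yes, it is a Pythagorean triple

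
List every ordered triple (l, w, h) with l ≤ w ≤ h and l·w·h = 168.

Iterate l from 1 to ⌊168^(1/3)⌋. For each l dividing 168, iterate w ≥ l with w dividing 168/l, and set h = 168/(l·w).
Triples found (16): (1×1×168), (1×2×84), (1×3×56), (1×4×42), (1×6×28), (1×7×24), (1×8×21), (1×12×14), (2×2×42), (2×3×28), (2×4×21), (2×6×14), (2×7×12), (3×4×14), (3×7×8), (4×6×7)

(1×1×168), (1×2×84), (1×3×56), (1×4×42), (1×6×28), (1×7×24), (1×8×21), (1×12×14), (2×2×42), (2×3×28), (2×4×21), (2×6×14), (2×7×12), (3×4×14), (3×7×8), (4×6×7)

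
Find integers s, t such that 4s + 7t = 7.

Step 1: Check solvability.
gcd(4, 7) = 1
Since 1 divides 7, solutions exist.

Step 2: Apply extended Euclidean algorithm to find gcd.
We find integers such that 4*x0 + 7*y0 = 1

Step 3: Scale the particular solution.
Multiply by 7/1 = 7:
s = 14, t = -7

Step 4: Verify.
4*(14) + 7*(-7) = 7 = 7 ✓

s = 14, t = -7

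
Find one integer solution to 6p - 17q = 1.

Step 1: Check solvability.
gcd(6, 17) = 1
Since 1 divides 1, solutions exist.

Step 2: Apply extended Euclidean algorithm to find gcd.
We find integers such that 6*x0 + 17*y0 = 1

Step 3: Scale the particular solution.
Multiply by 1/1 = 1:
p = 3, q = 1

Step 4: Verify.
6*(3) - 17*(1) = 1 = 1 ✓

p = 3, q = 1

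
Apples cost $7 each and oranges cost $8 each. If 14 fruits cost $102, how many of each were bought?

Let a = apples, o = oranges.
a + o = 14
7a + 8o = 102
Substitute o = 14 - a:
7a + 8(14 - a) = 102
(7 - 8)a = 102 - 112
-1a = -10
a = 10, o = 14 - 10 = 4

Apples: 10, Oranges: 4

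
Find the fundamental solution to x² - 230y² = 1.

We seek the smallest positive integers (x, y) with x² - 230y² = 1, i.e., x² = 230y² + 1.
Try successive y values:
y = 1: x² = 230·1² + 1 = 231, not a perfect square
y = 2: x² = 230·2² + 1 = 921, not a perfect square
y = 3: x² = 230·3² + 1 = 2071, not a perfect square
... continuing the search (or via continued fractions) ...
y = 6: x² = 230·6² + 1 = 8281, x = 91 ✓

Verify: 91² - 230·6² = 8281 - 8280 = 1 ✓

x = 91, y = 6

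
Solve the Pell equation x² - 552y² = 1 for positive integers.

We seek the smallest positive integers (x, y) with x² - 552y² = 1, i.e., x² = 552y² + 1.
Try successive y values:
y = 1: x² = 552·1² + 1 = 553, not a perfect square
y = 2: x² = 552·2² + 1 = 2209, x = 47 ✓

Verify: 47² - 552·2² = 2209 - 2208 = 1 ✓

x = 47, y = 2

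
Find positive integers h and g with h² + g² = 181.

We need to find integers h, g > 0 such that h² + g² = 181.
Trying h = 9: g² = 181 - 9² = 181 - 81 = 100
g = 10
Check: 9² + 10² = 81 + 100 = 181 ✓

181 = 9² + 10²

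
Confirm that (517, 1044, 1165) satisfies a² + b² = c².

Compute a² + b² = 517² + 1044² = 267289 + 1089936 = 1357225
Compute c² = 1165² = 1357225
Since 1357225 = 1357225, confirmed.

Yes, it is a Pythagorean triple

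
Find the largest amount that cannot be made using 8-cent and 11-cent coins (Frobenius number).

For two coprime denominations a and b, the Frobenius number (largest value not representable as a non-negative combination) is ab - a - b.
Here gcd(8, 11) = 1, so they are coprime.
F(8, 11) = 8·11 - 8 - 11 = 88 - 19 = 69

69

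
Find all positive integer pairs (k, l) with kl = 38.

The positive divisors of 38 are: 1, 2, 19, 38.
Each divisor d gives the pair (d, 38/d):
(1, 38), (2, 19), (19, 2), (38, 1)

(1, 38), (2, 19), (19, 2), (38, 1)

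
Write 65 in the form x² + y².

We need to find integers x, y > 0 such that x² + y² = 65.
Trying x = 1: y² = 65 - 1² = 65 - 1 = 64
y = 8
Check: 1² + 8² = 1 + 64 = 65 ✓

65 = 1² + 8²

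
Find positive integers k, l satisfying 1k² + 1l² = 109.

Try small values of k and check whether (109 - 1k²)/1 is a perfect square.
k = 3: 1·3² = 9, so 1l² = 109 - 9 = 100, giving l² = 100, l = 10.
Check: 1·3² + 1·10² = 9 + 100 = 109 ✓

k = 3, l = 10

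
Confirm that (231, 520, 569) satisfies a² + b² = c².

Compute a² + b² = 231² + 520² = 53361 + 270400 = 323761
Compute c² = 569² = 323761
Since 323761 = 323761, confirmed.

Yes, it is a Pythagorean triple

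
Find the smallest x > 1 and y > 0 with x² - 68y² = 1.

We seek the smallest positive integers (x, y) with x² - 68y² = 1, i.e., x² = 68y² + 1.
Try successive y values:
y = 1: x² = 68·1² + 1 = 69, not a perfect square
y = 2: x² = 68·2² + 1 = 273, not a perfect square
y = 3: x² = 68·3² + 1 = 613, not a perfect square
... continuing the search (or via continued fractions) ...
y = 4: x² = 68·4² + 1 = 1089, x = 33 ✓

Verify: 33² - 68·4² = 1089 - 1088 = 1 ✓

x = 33, y = 4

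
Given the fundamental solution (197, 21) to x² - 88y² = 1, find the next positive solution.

Solutions to x² - Dy² = 1 are generated by powers of (x₀ + y₀√D).
The next solution satisfies x₁ + y₁√88 = (x₀ + y₀√88)², giving:
x₁ = x₀² + 88y₀² = 197² + 88·21² = 38809 + 38808 = 77617
y₁ = 2x₀y₀ = 2·197·21 = 8274

Verify: 77617² - 88·8274² = 6024398689 - 6024398688 = 1 ✓

x = 77617, y = 8274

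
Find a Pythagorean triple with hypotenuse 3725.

We need a² + b² = 3725² = 13875625.
Trying: 2035² + 3120² = 4141225 + 9734400 = 13875625 ✓

(2035, 3120, 3725)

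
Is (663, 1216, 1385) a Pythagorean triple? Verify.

Compute a² + b² = 663² + 1216² = 439569 + 1478656 = 1918225
Compute c² = 1385² = 1918225
Since 1918225 = 1918225, confirmed.

Yes, it is a Pythagorean triple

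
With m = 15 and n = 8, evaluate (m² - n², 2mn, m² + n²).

a = m² - n² = 225 - 64 = 161
b = 2mn = 2·15·8 = 240
c = m² + n² = 225 + 64 = 289
Verify: 161² + 240² = 25921 + 57600 = 83521 = 289² ✓

(161, 240, 289)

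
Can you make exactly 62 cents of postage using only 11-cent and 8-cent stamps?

We need non-negative x, y with 11x + 8y = 62.
gcd(11, 8) = 1 divides 62, so integer solutions exist.
Search for a non-negative one: x = 2 gives 8y = 62 - 22 = 40, so y = 5.
Check: 11·2 + 8·5 = 62 ✓

Yes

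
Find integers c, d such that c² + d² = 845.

We need to find integers c, d > 0 such that c² + d² = 845.
Trying c = 2: d² = 845 - 2² = 845 - 4 = 841
d = 29
Check: 2² + 29² = 4 + 841 = 845 ✓

845 = 2² + 29²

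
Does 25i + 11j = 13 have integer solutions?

Step 1: Compute gcd(25, 11).
gcd(25, 11) = 1

Step 2: Check divisibility.
Does 1 divide 13? 13 = 1 x 13, so yes.

By the theorem on linear Diophantine equations, 25i + 11j = 13 has integer solutions if and only if gcd(25, 11) divides 13. Since 1 | 13, solutions exist.

Yes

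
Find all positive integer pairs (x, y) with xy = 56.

The positive divisors of 56 are: 1, 2, 4, 7, 8, 14, 28, 56.
Each divisor d gives the pair (d, 56/d):
(1, 56), (2, 28), (4, 14), (7, 8), (8, 7), (14, 4), (28, 2), (56, 1)

(1, 56), (2, 28), (4, 14), (7, 8), (8, 7), (14, 4), (28, 2), (56, 1)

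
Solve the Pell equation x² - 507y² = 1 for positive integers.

We seek the smallest positive integers (x, y) with x² - 507y² = 1, i.e., x² = 507y² + 1.
Try successive y values:
y = 1: x² = 507·1² + 1 = 508, not a perfect square
y = 2: x² = 507·2² + 1 = 2029, not a perfect square
y = 3: x² = 507·3² + 1 = 4564, not a perfect square
... continuing the search (or via continued fractions) ...
y = 60: x² = 507·60² + 1 = 1825201, x = 1351 ✓

Verify: 1351² - 507·60² = 1825201 - 1825200 = 1 ✓

x = 1351, y = 60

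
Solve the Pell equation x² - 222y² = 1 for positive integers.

We seek the smallest positive integers (x, y) with x² - 222y² = 1, i.e., x² = 222y² + 1.
Try successive y values:
y = 1: x² = 222·1² + 1 = 223, not a perfect square
y = 2: x² = 222·2² + 1 = 889, not a perfect square
y = 3: x² = 222·3² + 1 = 1999, not a perfect square
... continuing the search (or via continued fractions) ...
y = 10: x² = 222·10² + 1 = 22201, x = 149 ✓

Verify: 149² - 222·10² = 22201 - 22200 = 1 ✓

x = 149, y = 10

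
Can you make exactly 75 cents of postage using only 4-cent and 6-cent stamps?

We need non-negative x, y with 4x + 6y = 75.
gcd(4, 6) = 2, and 2 does not divide 75.
No integer solutions exist, so certainly no non-negative ones.

No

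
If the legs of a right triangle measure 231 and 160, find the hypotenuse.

c² = a² + b² = 231² + 160² = 53361 + 25600 = 78961
c = 281

281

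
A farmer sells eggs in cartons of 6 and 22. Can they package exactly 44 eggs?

We need non-negative a, b with 6a + 22b = 44.
gcd(6, 22) = 2 divides 44.
Try a = 0: 22b = 44 - 0 = 44, so b = 2.
One way: 0 cartons of 6 and 2 cartons of 22.

Yes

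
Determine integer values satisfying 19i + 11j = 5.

Step 1: Check solvability.
gcd(19, 11) = 1
Since 1 divides 5, solutions exist.

Step 2: Apply extended Euclidean algorithm to find gcd.
We find integers such that 19*x0 + 11*y0 = 1

Step 3: Scale the particular solution.
Multiply by 5/1 = 5:
i = -20, j = 35

Step 4: Verify.
19*(-20) + 11*(35) = 5 = 5 ✓

i = -20, j = 35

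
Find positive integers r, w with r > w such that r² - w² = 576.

Factor: r² - w² = (r+w)(r-w) = 576.
We need two factors of 576 with the same parity.
Use r+w = 288 and r-w = 2 (product 288·2 = 576).
Adding: 2r = 290, so r = 145.
Subtracting: 2w = 286, so w = 143.
Check: 145² - 143² = 21025 - 20449 = 576 ✓

r = 145, w = 143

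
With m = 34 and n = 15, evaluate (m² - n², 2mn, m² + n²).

a = m² - n² = 1156 - 225 = 931
b = 2mn = 2·34·15 = 1020
c = m² + n² = 1156 + 225 = 1381
Verify: 931² + 1020² = 866761 + 1040400 = 1907161 = 1381² ✓

(931, 1020, 1381)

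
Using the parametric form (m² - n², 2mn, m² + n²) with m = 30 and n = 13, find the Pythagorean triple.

a = m² - n² = 900 - 169 = 731
b = 2mn = 2·30·13 = 780
c = m² + n² = 900 + 169 = 1069
Verify: 731² + 780² = 534361 + 608400 = 1142761 = 1069² ✓

(731, 780, 1069)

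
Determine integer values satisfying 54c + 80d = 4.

Step 1: Check solvability.
gcd(54, 80) = 2
Since 2 divides 4, solutions exist.

Step 2: Apply extended Euclidean algorithm to find gcd.
We find integers such that 54*x0 + 80*y0 = 2

Step 3: Scale the particular solution.
Multiply by 4/2 = 2:
c = 6, d = -4

Step 4: Verify.
54*(6) + 80*(-4) = 4 = 4 ✓

c = 6, d = -4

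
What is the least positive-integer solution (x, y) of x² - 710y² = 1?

We seek the smallest positive integers (x, y) with x² - 710y² = 1, i.e., x² = 710y² + 1.
Try successive y values:
y = 1: x² = 710·1² + 1 = 711, not a perfect square
y = 2: x² = 710·2² + 1 = 2841, not a perfect square
y = 3: x² = 710·3² + 1 = 6391, not a perfect square
... continuing the search (or via continued fractions) ...
y = 48: x² = 710·48² + 1 = 1635841, x = 1279 ✓

Verify: 1279² - 710·48² = 1635841 - 1635840 = 1 ✓

x = 1279, y = 48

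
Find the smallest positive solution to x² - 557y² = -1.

We need x² = 557y² - 1. Try successive y:
y = 1: x² = 557·1² - 1 = 556, not a perfect square
y = 2: x² = 557·2² - 1 = 2227, not a perfect square
y = 3: x² = 557·3² - 1 = 5012, not a perfect square
...
y = 5: x² = 557·5² - 1 = 13924 = 118² ✓
Check: 118² - 557·5² = 13924 - 13925 = -1 ✓

x = 118, y = 5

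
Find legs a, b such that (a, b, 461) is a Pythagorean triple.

We need a² + b² = 461² = 212521.
Trying: 261² + 380² = 68121 + 144400 = 212521 ✓

(261, 380, 461)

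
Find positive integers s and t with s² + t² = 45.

We need to find integers s, t > 0 such that s² + t² = 45.
Trying s = 3: t² = 45 - 3² = 45 - 9 = 36
t = 6
Check: 3² + 6² = 9 + 36 = 45 ✓

45 = 3² + 6²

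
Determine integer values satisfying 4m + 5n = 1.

Step 1: Check solvability.
gcd(4, 5) = 1
Since 1 divides 1, solutions exist.

Step 2: Apply extended Euclidean algorithm to find gcd.
We find integers such that 4*x0 + 5*y0 = 1

Step 3: Scale the particular solution.
Multiply by 1/1 = 1:
m = -1, n = 1

Step 4: Verify.
4*(-1) + 5*(1) = 1 = 1 ✓

m = -1, n = 1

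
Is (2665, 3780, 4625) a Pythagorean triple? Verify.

Compute a² + b² = 2665² + 3780² = 7102225 + 14288400 = 21390625
Compute c² = 4625² = 21390625
Since 21390625 = 21390625, confirmed.

Yes, it is a Pythagorean triple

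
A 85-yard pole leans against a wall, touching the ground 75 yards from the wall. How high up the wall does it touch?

The ladder, wall, and ground form a right triangle with hypotenuse 85 and one leg 75.
By the Pythagorean theorem: h² = 85² - 75² = 7225 - 5625 = 1600
h = √1600 = 40 yards

40 yards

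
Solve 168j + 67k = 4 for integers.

Step 1: Check solvability.
gcd(168, 67) = 1
Since 1 divides 4, solutions exist.

Step 2: Apply extended Euclidean algorithm to find gcd.
We find integers such that 168*x0 + 67*y0 = 1

Step 3: Scale the particular solution.
Multiply by 4/1 = 4:
j = 8, k = -20

Step 4: Verify.
168*(8) + 67*(-20) = 4 = 4 ✓

j = 8, k = -20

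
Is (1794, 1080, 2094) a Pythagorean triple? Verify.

Compute a² + b² = 1794² + 1080² = 3218436 + 1166400 = 4384836
Compute c² = 2094² = 4384836
Since 4384836 = 4384836, confirmed.

Yes, it is a Pythagorean triple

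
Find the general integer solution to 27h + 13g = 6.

Step 1: Compute gcd(27, 13) = 1.
Since 1 divides 6, solutions exist.

Step 2: Find a particular solution using extended Euclidean algorithm.
We get h₀ = 6, g₀ = -12.
Check: 27*6 + 13*-12 = 6 = 6 ✓

Step 3: Write the general solution.
h = 6 + (13/1)t = 6 + 13t
g = -12 - (27/1)t = -12 - 27t
for any integer t.

h = 6 + 13t, g = -12 - 27t for integer t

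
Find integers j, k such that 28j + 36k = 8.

Step 1: Check solvability.
gcd(28, 36) = 4
Since 4 divides 8, solutions exist.

Step 2: Apply extended Euclidean algorithm to find gcd.
We find integers such that 28*x0 + 36*y0 = 4

Step 3: Scale the particular solution.
Multiply by 8/4 = 2:
j = 8, k = -6

Step 4: Verify.
28*(8) + 36*(-6) = 8 = 8 ✓

j = 8, k = -6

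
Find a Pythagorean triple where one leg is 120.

We need the other leg and hypotenuse such that 120² + x² = c².
Take x = 119, c = 169: 120² + 119² = 14400 + 14161 = 28561 = 169² ✓
Triple: (119, 120, 169)

(119, 120, 169)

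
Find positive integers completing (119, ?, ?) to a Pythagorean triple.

We need the other leg and hypotenuse such that 119² + x² = c².
Take x = 1008, c = 1015: 119² + 1008² = 14161 + 1016064 = 1030225 = 1015² ✓
Triple: (119, 1008, 1015)

(119, 1008, 1015)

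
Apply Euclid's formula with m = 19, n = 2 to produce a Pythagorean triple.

a = m² - n² = 19² - 2² = 361 - 4 = 357
b = 2mn = 2·19·2 = 76
c = m² + n² = 361 + 4 = 365
Verify: 357² + 76² = 127449 + 5776 = 133225 = 365² ✓

(357, 76, 365)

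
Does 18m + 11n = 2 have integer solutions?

Step 1: Compute gcd(18, 11).
gcd(18, 11) = 1

Step 2: Check divisibility.
Does 1 divide 2? 2 = 1 x 2, so yes.

By the theorem on linear Diophantine equations, 18m + 11n = 2 has integer solutions if and only if gcd(18, 11) divides 2. Since 1 | 2, solutions exist.

Yes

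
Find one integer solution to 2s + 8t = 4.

Step 1: Check solvability.
gcd(2, 8) = 2
Since 2 divides 4, solutions exist.

Step 2: Apply extended Euclidean algorithm to find gcd.
We find integers such that 2*x0 + 8*y0 = 2

Step 3: Scale the particular solution.
Multiply by 4/2 = 2:
s = 2, t = 0

Step 4: Verify.
2*(2) + 8*(0) = 4 = 4 ✓

s = 2, t = 0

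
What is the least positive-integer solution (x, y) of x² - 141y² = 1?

We seek the smallest positive integers (x, y) with x² - 141y² = 1, i.e., x² = 141y² + 1.
Try successive y values:
y = 1: x² = 141·1² + 1 = 142, not a perfect square
y = 2: x² = 141·2² + 1 = 565, not a perfect square
y = 3: x² = 141·3² + 1 = 1270, not a perfect square
... continuing the search (or via continued fractions) ...
y = 8: x² = 141·8² + 1 = 9025, x = 95 ✓

Verify: 95² - 141·8² = 9025 - 9024 = 1 ✓

x = 95, y = 8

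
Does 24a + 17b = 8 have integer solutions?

Step 1: Compute gcd(24, 17).
gcd(24, 17) = 1

Step 2: Check divisibility.
Does 1 divide 8? 8 = 1 x 8, so yes.

By the theorem on linear Diophantine equations, 24a + 17b = 8 has integer solutions if and only if gcd(24, 17) divides 8. Since 1 | 8, solutions exist.

Yes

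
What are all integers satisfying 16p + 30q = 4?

Step 1: Compute gcd(16, 30) = 2.
Since 2 divides 4, solutions exist.

Step 2: Find a particular solution using extended Euclidean algorithm.
We get p₀ = 4, q₀ = -2.
Check: 16*4 + 30*-2 = 4 = 4 ✓

Step 3: Write the general solution.
p = 4 + (30/2)t = 4 + 15t
q = -2 - (16/2)t = -2 - 8t
for any integer t.

p = 4 + 15t, q = -2 - 8t for integer t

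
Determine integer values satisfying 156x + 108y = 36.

Step 1: Check solvability.
gcd(156, 108) = 12
Since 12 divides 36, solutions exist.

Step 2: Apply extended Euclidean algorithm to find gcd.
We find integers such that 156*x0 + 108*y0 = 12

Step 3: Scale the particular solution.
Multiply by 36/12 = 3:
x = -6, y = 9

Step 4: Verify.
156*(-6) + 108*(9) = 36 = 36 ✓

x = -6, y = 9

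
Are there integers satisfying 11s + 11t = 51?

Step 1: Compute gcd(11, 11).
gcd(11, 11) = 11

Step 2: Check divisibility.
Does 11 divide 51? 51 = 11 x 4 + 7, so no.

By the theorem on linear Diophantine equations, 11s + 11t = 51 has integer solutions if and only if gcd(11, 11) divides 51. Since 11 does not divide 51, no solutions exist.

No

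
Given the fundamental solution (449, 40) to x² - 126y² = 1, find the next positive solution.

Solutions to x² - Dy² = 1 are generated by powers of (x₀ + y₀√D).
The next solution satisfies x₁ + y₁√126 = (x₀ + y₀√126)², giving:
x₁ = x₀² + 126y₀² = 449² + 126·40² = 201601 + 201600 = 403201
y₁ = 2x₀y₀ = 2·449·40 = 35920

Verify: 403201² - 126·35920² = 162571046401 - 162571046400 = 1 ✓

x = 403201, y = 35920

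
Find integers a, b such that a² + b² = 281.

We need to find integers a, b > 0 such that a² + b² = 281.
Trying a = 5: b² = 281 - 5² = 281 - 25 = 256
b = 16
Check: 5² + 16² = 25 + 256 = 281 ✓

281 = 5² + 16²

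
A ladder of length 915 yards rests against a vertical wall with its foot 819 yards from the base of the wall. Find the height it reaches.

The ladder, wall, and ground form a right triangle with hypotenuse 915 and one leg 819.
By the Pythagorean theorem: h² = 915² - 819² = 837225 - 670761 = 166464
h = √166464 = 408 yards

408 yards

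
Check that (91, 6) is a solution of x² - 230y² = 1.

Compute x² = 91² = 8281
Compute 230y² = 230·6² = 230·36 = 8280
x² - 230y² = 8281 - 8280 = 1
Since this equals 1, (91, 6) is a solution.

Yes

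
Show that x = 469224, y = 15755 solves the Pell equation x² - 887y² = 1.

Compute x² = 469224² = 220171162176
Compute 887y² = 887·15755² = 887·248220025 = 220171162175
x² - 887y² = 220171162176 - 220171162175 = 1
Since this equals 1, (469224, 15755) is a solution.

Yes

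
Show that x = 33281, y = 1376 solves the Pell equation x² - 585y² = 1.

Compute x² = 33281² = 1107624961
Compute 585y² = 585·1376² = 585·1893376 = 1107624960
x² - 585y² = 1107624961 - 1107624960 = 1
Since this equals 1, (33281, 1376) is a solution.

Yes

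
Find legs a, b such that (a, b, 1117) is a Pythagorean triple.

We need a² + b² = 1117² = 1247689.
Trying: 235² + 1092² = 55225 + 1192464 = 1247689 ✓

(235, 1092, 1117)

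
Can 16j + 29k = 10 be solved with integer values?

Step 1: Compute gcd(16, 29).
gcd(16, 29) = 1

Step 2: Check divisibility.
Does 1 divide 10? 10 = 1 x 10, so yes.

By the theorem on linear Diophantine equations, 16j + 29k = 10 has integer solutions if and only if gcd(16, 29) divides 10. Since 1 | 10, solutions exist.

Yes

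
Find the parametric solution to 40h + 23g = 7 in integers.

Step 1: Compute gcd(40, 23) = 1.
Since 1 divides 7, solutions exist.

Step 2: Find a particular solution using extended Euclidean algorithm.
We get h₀ = -28, g₀ = 49.
Check: 40*-28 + 23*49 = 7 = 7 ✓

Step 3: Write the general solution.
h = -28 + (23/1)t = -28 + 23t
g = 49 - (40/1)t = 49 - 40t
for any integer t.

h = -28 + 23t, g = 49 - 40t for integer t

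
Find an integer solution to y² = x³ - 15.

Try small integer x values and check whether x³ - 15 is a perfect square.
x = 4: x³ - 15 = 4³ - 15 = 64 - 15 = 49
Is 49 a perfect square? 7² = 49 ✓
So (x, y) = (4, 7) is a solution.

x = 4, y = 7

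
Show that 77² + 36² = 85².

Compute a² + b²:
77² + 36² = 5929 + 1296 = 7225
Compute c²:
85² = 7225
Since 7225 = 7225, it is a Pythagorean triple.

Yes, it is a Pythagorean triple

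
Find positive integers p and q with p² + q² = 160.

We need to find integers p, q > 0 such that p² + q² = 160.
Trying p = 4: q² = 160 - 4² = 160 - 16 = 144
q = 12
Check: 4² + 12² = 16 + 144 = 160 ✓

160 = 4² + 12²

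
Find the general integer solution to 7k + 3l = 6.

Step 1: Compute gcd(7, 3) = 1.
Since 1 divides 6, solutions exist.

Step 2: Find a particular solution using extended Euclidean algorithm.
We get k₀ = 6, l₀ = -12.
Check: 7*6 + 3*-12 = 6 = 6 ✓

Step 3: Write the general solution.
k = 6 + (3/1)t = 6 + 3t
l = -12 - (7/1)t = -12 - 7t
for any integer t.

k = 6 + 3t, l = -12 - 7t for integer t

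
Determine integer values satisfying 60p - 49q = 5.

Step 1: Check solvability.
gcd(60, 49) = 1
Since 1 divides 5, solutions exist.

Step 2: Apply extended Euclidean algorithm to find gcd.
We find integers such that 60*x0 + 49*y0 = 1

Step 3: Scale the particular solution.
Multiply by 5/1 = 5:
p = 45, q = 55

Step 4: Verify.
60*(45) - 49*(55) = 5 = 5 ✓

p = 45, q = 55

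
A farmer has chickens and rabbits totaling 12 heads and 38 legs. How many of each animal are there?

Let c = chickens, r = rabbits.
Heads: c + r = 12
Legs: 2c + 4r = 38
From the first equation, c = 12 - r. Substitute:
2(12 - r) + 4r = 38
24 + 2r = 38
r = (38 - 24)/2 = 7
c = 12 - 7 = 5

Chickens: 5, Rabbits: 7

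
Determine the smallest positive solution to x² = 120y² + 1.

We seek the smallest positive integers (x, y) with x² - 120y² = 1, i.e., x² = 120y² + 1.
Try successive y values:
y = 1: x² = 120·1² + 1 = 121, x = 11 ✓

Verify: 11² - 120·1² = 121 - 120 = 1 ✓

x = 11, y = 1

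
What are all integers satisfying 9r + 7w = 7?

Step 1: Compute gcd(9, 7) = 1.
Since 1 divides 7, solutions exist.

Step 2: Find a particular solution using extended Euclidean algorithm.
We get r₀ = -21, w₀ = 28.
Check: 9*-21 + 7*28 = 7 = 7 ✓

Step 3: Write the general solution.
r = -21 + (7/1)t = -21 + 7t
w = 28 - (9/1)t = 28 - 9t
for any integer t.

r = -21 + 7t, w = 28 - 9t for integer t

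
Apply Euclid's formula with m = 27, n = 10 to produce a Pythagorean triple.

a = m² - n² = 27² - 10² = 729 - 100 = 629
b = 2mn = 2·27·10 = 540
c = m² + n² = 729 + 100 = 829
Verify: 629² + 540² = 395641 + 291600 = 687241 = 829² ✓

(629, 540, 829)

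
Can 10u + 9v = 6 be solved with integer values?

Step 1: Compute gcd(10, 9).
gcd(10, 9) = 1

Step 2: Check divisibility.
Does 1 divide 6? 6 = 1 x 6, so yes.

By the theorem on linear Diophantine equations, 10u + 9v = 6 has integer solutions if and only if gcd(10, 9) divides 6. Since 1 | 6, solutions exist.

Yes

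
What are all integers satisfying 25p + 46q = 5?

Step 1: Compute gcd(25, 46) = 1.
Since 1 divides 5, solutions exist.

Step 2: Find a particular solution using extended Euclidean algorithm.
We get p₀ = -55, q₀ = 30.
Check: 25*-55 + 46*30 = 5 = 5 ✓

Step 3: Write the general solution.
p = -55 + (46/1)t = -55 + 46t
q = 30 - (25/1)t = 30 - 25t
for any integer t.

p = -55 + 46t, q = 30 - 25t for integer t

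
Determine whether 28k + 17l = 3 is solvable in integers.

Step 1: Compute gcd(28, 17).
gcd(28, 17) = 1

Step 2: Check divisibility.
Does 1 divide 3? 3 = 1 x 3, so yes.

By the theorem on linear Diophantine equations, 28k + 17l = 3 has integer solutions if and only if gcd(28, 17) divides 3. Since 1 | 3, solutions exist.

Yes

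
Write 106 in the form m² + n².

We need to find integers m, n > 0 such that m² + n² = 106.
Trying m = 5: n² = 106 - 5² = 106 - 25 = 81
n = 9
Check: 5² + 9² = 25 + 81 = 106 ✓

106 = 5² + 9²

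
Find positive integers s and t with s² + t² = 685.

We need to find integers s, t > 0 such that s² + t² = 685.
Trying s = 3: t² = 685 - 3² = 685 - 9 = 676
t = 26
Check: 3² + 26² = 9 + 676 = 685 ✓

685 = 3² + 26²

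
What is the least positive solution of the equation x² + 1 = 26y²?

We need x² = 26y² - 1. Try successive y:
y = 1: x² = 26·1² - 1 = 25 = 5² ✓
Check: 5² - 26·1² = 25 - 26 = -1 ✓

x = 5, y = 1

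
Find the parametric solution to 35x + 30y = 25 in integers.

Step 1: Compute gcd(35, 30) = 5.
Since 5 divides 25, solutions exist.

Step 2: Find a particular solution using extended Euclidean algorithm.
We get x₀ = 5, y₀ = -5.
Check: 35*5 + 30*-5 = 25 = 25 ✓

Step 3: Write the general solution.
x = 5 + (30/5)t = 5 + 6t
y = -5 - (35/5)t = -5 - 7t
for any integer t.

x = 5 + 6t, y = -5 - 7t for integer t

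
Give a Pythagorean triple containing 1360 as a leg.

We need the other leg and hypotenuse such that 1360² + x² = c².
Take x = 222, c = 1378: 1360² + 222² = 1849600 + 49284 = 1898884 = 1378² ✓
Triple: (222, 1360, 1378)

(222, 1360, 1378)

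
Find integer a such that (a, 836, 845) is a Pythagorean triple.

a² = c² - b² = 845² - 836² = 714025 - 698896 = 15129
a = sqrt(15129) = 123

123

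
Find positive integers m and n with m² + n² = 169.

We need to find integers m, n > 0 such that m² + n² = 169.
Trying m = 5: n² = 169 - 5² = 169 - 25 = 144
n = 12
Check: 5² + 12² = 25 + 144 = 169 ✓

169 = 5² + 12²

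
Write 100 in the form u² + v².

We need to find integers u, v > 0 such that u² + v² = 100.
Trying u = 6: v² = 100 - 6² = 100 - 36 = 64
v = 8
Check: 6² + 8² = 36 + 64 = 100 ✓

100 = 6² + 8²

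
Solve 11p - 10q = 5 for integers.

Step 1: Check solvability.
gcd(11, 10) = 1
Since 1 divides 5, solutions exist.

Step 2: Apply extended Euclidean algorithm to find gcd.
We find integers such that 11*x0 + 10*y0 = 1

Step 3: Scale the particular solution.
Multiply by 5/1 = 5:
p = 5, q = 5

Step 4: Verify.
11*(5) - 10*(5) = 5 = 5 ✓

p = 5, q = 5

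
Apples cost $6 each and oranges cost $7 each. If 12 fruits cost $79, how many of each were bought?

Let a = apples, o = oranges.
a + o = 12
6a + 7o = 79
Substitute o = 12 - a:
6a + 7(12 - a) = 79
(6 - 7)a = 79 - 84
-1a = -5
a = 5, o = 12 - 5 = 7

Apples: 5, Oranges: 7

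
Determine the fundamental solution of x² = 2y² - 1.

We need x² = 2y² - 1. Try successive y:
y = 1: x² = 2·1² - 1 = 1 = 1² ✓
Check: 1² - 2·1² = 1 - 2 = -1 ✓

x = 1, y = 1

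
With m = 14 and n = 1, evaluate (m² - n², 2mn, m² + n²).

a = m² - n² = 196 - 1 = 195
b = 2mn = 2·14·1 = 28
c = m² + n² = 196 + 1 = 197
Verify: 195² + 28² = 38025 + 784 = 38809 = 197² ✓

(195, 28, 197)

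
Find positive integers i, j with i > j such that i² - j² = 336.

Factor: i² - j² = (i+j)(i-j) = 336.
We need two factors of 336 with the same parity.
Use i+j = 168 and i-j = 2 (product 168·2 = 336).
Adding: 2i = 170, so i = 85.
Subtracting: 2j = 166, so j = 83.
Check: 85² - 83² = 7225 - 6889 = 336 ✓

i = 85, j = 83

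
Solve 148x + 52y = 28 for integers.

Step 1: Check solvability.
gcd(148, 52) = 4
Since 4 divides 28, solutions exist.

Step 2: Apply extended Euclidean algorithm to find gcd.
We find integers such that 148*x0 + 52*y0 = 4

Step 3: Scale the particular solution.
Multiply by 28/4 = 7:
x = 42, y = -119

Step 4: Verify.
148*(42) + 52*(-119) = 28 = 28 ✓

x = 42, y = -119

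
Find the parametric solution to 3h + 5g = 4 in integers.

Step 1: Compute gcd(3, 5) = 1.
Since 1 divides 4, solutions exist.

Step 2: Find a particular solution using extended Euclidean algorithm.
We get h₀ = 8, g₀ = -4.
Check: 3*8 + 5*-4 = 4 = 4 ✓

Step 3: Write the general solution.
h = 8 + (5/1)t = 8 + 5t
g = -4 - (3/1)t = -4 - 3t
for any integer t.

h = 8 + 5t, g = -4 - 3t for integer t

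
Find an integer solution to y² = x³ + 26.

Try small integer x values and check whether x³ + 26 is a perfect square.
x = -1: x³ + 26 = -1³ + 26 = -1 + 26 = 25
Is 25 a perfect square? 5² = 25 ✓
So (x, y) = (-1, 5) is a solution.

x = -1, y = 5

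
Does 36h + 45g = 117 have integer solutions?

Step 1: Compute gcd(36, 45).
gcd(36, 45) = 9

Step 2: Check divisibility.
Does 9 divide 117? 117 = 9 x 13, so yes.

By the theorem on linear Diophantine equations, 36h + 45g = 117 has integer solutions if and only if gcd(36, 45) divides 117. Since 9 | 117, solutions exist.

Yes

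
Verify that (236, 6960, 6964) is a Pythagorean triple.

Compute a² + b² = 236² + 6960² = 55696 + 48441600 = 48497296
Compute c² = 6964² = 48497296
Since 48497296 = 48497296, confirmed.

Yes, it is a Pythagorean triple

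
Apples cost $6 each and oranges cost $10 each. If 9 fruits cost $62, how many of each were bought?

Let a = apples, o = oranges.
a + o = 9
6a + 10o = 62
Substitute o = 9 - a:
6a + 10(9 - a) = 62
(6 - 10)a = 62 - 90
-4a = -28
a = 7, o = 9 - 7 = 2

Apples: 7, Oranges: 2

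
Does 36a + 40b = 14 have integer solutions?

Step 1: Compute gcd(36, 40).
gcd(36, 40) = 4

Step 2: Check divisibility.
Does 4 divide 14? 14 = 4 x 3 + 2, so no.

By the theorem on linear Diophantine equations, 36a + 40b = 14 has integer solutions if and only if gcd(36, 40) divides 14. Since 4 does not divide 14, no solutions exist.

No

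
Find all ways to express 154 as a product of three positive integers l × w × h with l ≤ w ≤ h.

Iterate l from 1 to ⌊154^(1/3)⌋. For each l dividing 154, iterate w ≥ l with w dividing 154/l, and set h = 154/(l·w).
Triples found (5): (1×1×154), (1×2×77), (1×7×22), (1×11×14), (2×7×11)

(1×1×154), (1×2×77), (1×7×22), (1×11×14), (2×7×11)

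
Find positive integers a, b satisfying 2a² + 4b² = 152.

Try small values of a and check whether (152 - 2a²)/4 is a perfect square.
a = 2: 2·2² = 8, so 4b² = 152 - 8 = 144, giving b² = 36, b = 6.
Check: 2·2² + 4·6² = 8 + 144 = 152 ✓

a = 2, b = 6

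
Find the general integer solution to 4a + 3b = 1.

Step 1: Compute gcd(4, 3) = 1.
Since 1 divides 1, solutions exist.

Step 2: Find a particular solution using extended Euclidean algorithm.
We get a₀ = 1, b₀ = -1.
Check: 4*1 + 3*-1 = 1 = 1 ✓

Step 3: Write the general solution.
a = 1 + (3/1)t = 1 + 3t
b = -1 - (4/1)t = -1 - 4t
for any integer t.

a = 1 + 3t, b = -1 - 4t for integer t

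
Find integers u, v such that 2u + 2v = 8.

Step 1: Check solvability.
gcd(2, 2) = 2
Since 2 divides 8, solutions exist.

Step 2: Apply extended Euclidean algorithm to find gcd.
We find integers such that 2*x0 + 2*y0 = 2

Step 3: Scale the particular solution.
Multiply by 8/2 = 4:
u = 0, v = 4

Step 4: Verify.
2*(0) + 2*(4) = 8 = 8 ✓

u = 0, v = 4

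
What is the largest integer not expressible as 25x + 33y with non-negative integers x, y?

For two coprime denominations a and b, the Frobenius number (largest value not representable as a non-negative combination) is ab - a - b.
Here gcd(25, 33) = 1, so they are coprime.
F(25, 33) = 25·33 - 25 - 33 = 825 - 58 = 767

767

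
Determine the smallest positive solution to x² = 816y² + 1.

We seek the smallest positive integers (x, y) with x² - 816y² = 1, i.e., x² = 816y² + 1.
Try successive y values:
y = 1: x² = 816·1² + 1 = 817, not a perfect square
y = 2: x² = 816·2² + 1 = 3265, not a perfect square
y = 3: x² = 816·3² + 1 = 7345, not a perfect square
... continuing the search (or via continued fractions) ...
y = 175: x² = 816·175² + 1 = 24990001, x = 4999 ✓

Verify: 4999² - 816·175² = 24990001 - 24990000 = 1 ✓

x = 4999, y = 175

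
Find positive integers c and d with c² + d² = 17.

We need to find integers c, d > 0 such that c² + d² = 17.
Trying c = 1: d² = 17 - 1² = 17 - 1 = 16
d = 4
Check: 1² + 4² = 1 + 16 = 17 ✓

17 = 1² + 4²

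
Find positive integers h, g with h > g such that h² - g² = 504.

Factor: h² - g² = (h+g)(h-g) = 504.
We need two factors of 504 with the same parity.
Use h+g = 252 and h-g = 2 (product 252·2 = 504).
Adding: 2h = 254, so h = 127.
Subtracting: 2g = 250, so g = 125.
Check: 127² - 125² = 16129 - 15625 = 504 ✓

h = 127, g = 125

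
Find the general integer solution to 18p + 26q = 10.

Step 1: Compute gcd(18, 26) = 2.
Since 2 divides 10, solutions exist.

Step 2: Find a particular solution using extended Euclidean algorithm.
We get p₀ = 15, q₀ = -10.
Check: 18*15 + 26*-10 = 10 = 10 ✓

Step 3: Write the general solution.
p = 15 + (26/2)t = 15 + 13t
q = -10 - (18/2)t = -10 - 9t
for any integer t.

p = 15 + 13t, q = -10 - 9t for integer t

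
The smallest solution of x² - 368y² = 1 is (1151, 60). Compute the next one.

Solutions to x² - Dy² = 1 are generated by powers of (x₀ + y₀√D).
The next solution satisfies x₁ + y₁√368 = (x₀ + y₀√368)², giving:
x₁ = x₀² + 368y₀² = 1151² + 368·60² = 1324801 + 1324800 = 2649601
y₁ = 2x₀y₀ = 2·1151·60 = 138120

Verify: 2649601² - 368·138120² = 7020385459201 - 7020385459200 = 1 ✓

x = 2649601, y = 138120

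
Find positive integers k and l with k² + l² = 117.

We need to find integers k, l > 0 such that k² + l² = 117.
Trying k = 6: l² = 117 - 6² = 117 - 36 = 81
l = 9
Check: 6² + 9² = 36 + 81 = 117 ✓

117 = 6² + 9²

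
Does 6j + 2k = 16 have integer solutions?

Step 1: Compute gcd(6, 2).
gcd(6, 2) = 2

Step 2: Check divisibility.
Does 2 divide 16? 16 = 2 x 8, so yes.

By the theorem on linear Diophantine equations, 6j + 2k = 16 has integer solutions if and only if gcd(6, 2) divides 16. Since 2 | 16, solutions exist.

Yes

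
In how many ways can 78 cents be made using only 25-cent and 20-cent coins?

We need non-negative integers (x, y) with 25x + 20y = 78.
For each x from 0 to 3, check if (78 - 25x) is a non-negative multiple of 20.
Solutions (x, y): none
Count: 0

0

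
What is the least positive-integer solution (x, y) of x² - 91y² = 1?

We seek the smallest positive integers (x, y) with x² - 91y² = 1, i.e., x² = 91y² + 1.
Try successive y values:
y = 1: x² = 91·1² + 1 = 92, not a perfect square
y = 2: x² = 91·2² + 1 = 365, not a perfect square
y = 3: x² = 91·3² + 1 = 820, not a perfect square
... continuing the search (or via continued fractions) ...
y = 165: x² = 91·165² + 1 = 2477476, x = 1574 ✓

Verify: 1574² - 91·165² = 2477476 - 2477475 = 1 ✓

x = 1574, y = 165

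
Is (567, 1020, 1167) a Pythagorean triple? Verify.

Compute a² + b² = 567² + 1020² = 321489 + 1040400 = 1361889
Compute c² = 1167² = 1361889
Since 1361889 = 1361889, confirmed.

Yes, it is a Pythagorean triple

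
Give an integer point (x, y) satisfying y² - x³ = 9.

Try small integer x values and check whether x³ + 9 is a perfect square.
x = 0: x³ + 9 = 0³ + 9 = 0 + 9 = 9
Is 9 a perfect square? 3² = 9 ✓
So (x, y) = (0, -3) is a solution.

x = 0, y = -3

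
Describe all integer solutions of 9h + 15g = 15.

Step 1: Compute gcd(9, 15) = 3.
Since 3 divides 15, solutions exist.

Step 2: Find a particular solution using extended Euclidean algorithm.
We get h₀ = 10, g₀ = -5.
Check: 9*10 + 15*-5 = 15 = 15 ✓

Step 3: Write the general solution.
h = 10 + (15/3)t = 10 + 5t
g = -5 - (9/3)t = -5 - 3t
for any integer t.

h = 10 + 5t, g = -5 - 3t for integer t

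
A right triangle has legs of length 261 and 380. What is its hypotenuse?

c² = a² + b² = 261² + 380² = 68121 + 144400 = 212521
c = 461

461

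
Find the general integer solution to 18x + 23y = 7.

Step 1: Compute gcd(18, 23) = 1.
Since 1 divides 7, solutions exist.

Step 2: Find a particular solution using extended Euclidean algorithm.
We get x₀ = 63, y₀ = -49.
Check: 18*63 + 23*-49 = 7 = 7 ✓

Step 3: Write the general solution.
x = 63 + (23/1)t = 63 + 23t
y = -49 - (18/1)t = -49 - 18t
for any integer t.

x = 63 + 23t, y = -49 - 18t for integer t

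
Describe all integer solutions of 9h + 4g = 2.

Step 1: Compute gcd(9, 4) = 1.
Since 1 divides 2, solutions exist.

Step 2: Find a particular solution using extended Euclidean algorithm.
We get h₀ = 2, g₀ = -4.
Check: 9*2 + 4*-4 = 2 = 2 ✓

Step 3: Write the general solution.
h = 2 + (4/1)t = 2 + 4t
g = -4 - (9/1)t = -4 - 9t
for any integer t.

h = 2 + 4t, g = -4 - 9t for integer t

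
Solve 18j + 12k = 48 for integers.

Step 1: Check solvability.
gcd(18, 12) = 6
Since 6 divides 48, solutions exist.

Step 2: Apply extended Euclidean algorithm to find gcd.
We find integers such that 18*x0 + 12*y0 = 6

Step 3: Scale the particular solution.
Multiply by 48/6 = 8:
j = 8, k = -8

Step 4: Verify.
18*(8) + 12*(-8) = 48 = 48 ✓

j = 8, k = -8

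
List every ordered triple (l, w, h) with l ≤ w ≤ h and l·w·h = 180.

Iterate l from 1 to ⌊180^(1/3)⌋. For each l dividing 180, iterate w ≥ l with w dividing 180/l, and set h = 180/(l·w).
Triples found (20): (1×1×180), (1×2×90), (1×3×60), (1×4×45), (1×5×36), (1×6×30), (1×9×20), (1×10×18), (1×12×15), (2×2×45), (2×3×30), (2×5×18), (2×6×15), (2×9×10), (3×3×20), (3×4×15), (3×5×12), (3×6×10), (4×5×9), (5×6×6)

(1×1×180), (1×2×90), (1×3×60), (1×4×45), (1×5×36), (1×6×30), (1×9×20), (1×10×18), (1×12×15), (2×2×45), (2×3×30), (2×5×18), (2×6×15), (2×9×10), (3×3×20), (3×4×15), (3×5×12), (3×6×10), (4×5×9), (5×6×6)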